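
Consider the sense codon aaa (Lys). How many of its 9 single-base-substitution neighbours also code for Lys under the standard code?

Position 1: none → 0 synonymous.
Position 2: none → 0 synonymous.
Position 3: AAG → 1 synonymous.
Total: 0 + 0 + 1 = 1.

1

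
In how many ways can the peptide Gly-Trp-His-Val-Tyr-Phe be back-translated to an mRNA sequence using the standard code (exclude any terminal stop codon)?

128

Gly: 4 codons.
Trp: 1 codon.
His: 2 codons.
Val: 4 codons.
Tyr: 2 codons.
Phe: 2 codons.
4 × 1 × 2 × 4 × 2 × 2 = 128.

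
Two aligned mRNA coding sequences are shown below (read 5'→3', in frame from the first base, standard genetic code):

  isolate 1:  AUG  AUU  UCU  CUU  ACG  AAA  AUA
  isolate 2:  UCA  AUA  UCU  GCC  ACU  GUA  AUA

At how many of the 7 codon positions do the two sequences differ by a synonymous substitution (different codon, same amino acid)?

Codon 1: AUG Met / UCA Ser — nonsynonymous.
Codon 2: AUU Ile / AUA Ile — synonymous.
Codon 3: UCU Ser / UCU Ser — identical.
Codon 4: CUU Leu / GCC Ala — nonsynonymous.
Codon 5: ACG Thr / ACU Thr — synonymous.
Codon 6: AAA Lys / GUA Val — nonsynonymous.
Codon 7: AUA Ile / AUA Ile — identical.
Synonymous differences: 2.

2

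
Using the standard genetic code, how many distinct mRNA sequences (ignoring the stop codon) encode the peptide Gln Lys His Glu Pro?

Gln: 2 codons.
Lys: 2 codons.
His: 2 codons.
Glu: 2 codons.
Pro: 4 codons.
2 × 2 × 2 × 2 × 4 = 64.

64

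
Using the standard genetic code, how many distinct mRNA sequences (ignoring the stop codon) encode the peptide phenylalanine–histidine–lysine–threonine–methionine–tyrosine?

64

Phe: 2 codons.
His: 2 codons.
Lys: 2 codons.
Thr: 4 codons.
Met: 1 codon.
Tyr: 2 codons.
2 × 2 × 2 × 4 × 1 × 2 = 64.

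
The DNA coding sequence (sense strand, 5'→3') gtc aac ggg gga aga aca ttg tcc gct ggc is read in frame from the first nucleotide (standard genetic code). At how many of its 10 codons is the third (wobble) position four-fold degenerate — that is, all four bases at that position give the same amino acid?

Codon 1 GTC (Val): third position 4-fold.
Codon 2 AAC (Asn): third position 2-fold.
Codon 3 GGG (Gly): third position 4-fold.
Codon 4 GGA (Gly): third position 4-fold.
Codon 5 AGA (Arg): third position 2-fold.
Codon 6 ACA (Thr): third position 4-fold.
Codon 7 TTG (Leu): third position 2-fold.
Codon 8 TCC (Ser): third position 4-fold.
Codon 9 GCT (Ala): third position 4-fold.
Codon 10 GGC (Gly): third position 4-fold.
Four-fold degenerate third positions: 7.

7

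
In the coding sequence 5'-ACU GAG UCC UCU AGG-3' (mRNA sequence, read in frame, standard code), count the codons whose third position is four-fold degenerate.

Codon 1 ACU (Thr): third position 4-fold.
Codon 2 GAG (Glu): third position 2-fold.
Codon 3 UCC (Ser): third position 4-fold.
Codon 4 UCU (Ser): third position 4-fold.
Codon 5 AGG (Arg): third position 2-fold.
Four-fold degenerate third positions: 3.

3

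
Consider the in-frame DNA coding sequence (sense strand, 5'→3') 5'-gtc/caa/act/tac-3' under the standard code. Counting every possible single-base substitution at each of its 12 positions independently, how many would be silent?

8

Codon 1 (GTC, Val): 3 synonymous substitutions.
Codon 2 (CAA, Gln): 1 synonymous substitution.
Codon 3 (ACT, Thr): 3 synonymous substitutions.
Codon 4 (TAC, Tyr): 1 synonymous substitution.
Total: 3 + 1 + 3 + 1 = 8.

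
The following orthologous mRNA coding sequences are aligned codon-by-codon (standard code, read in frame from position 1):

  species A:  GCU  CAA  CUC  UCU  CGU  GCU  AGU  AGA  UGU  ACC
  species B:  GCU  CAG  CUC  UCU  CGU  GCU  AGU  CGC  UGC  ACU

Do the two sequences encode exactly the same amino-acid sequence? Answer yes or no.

yes

Codon 1: GCU Ala / GCU Ala — identical.
Codon 2: CAA Gln / CAG Gln — synonymous.
Codon 3: CUC Leu / CUC Leu — identical.
Codon 4: UCU Ser / UCU Ser — identical.
Codon 5: CGU Arg / CGU Arg — identical.
Codon 6: GCU Ala / GCU Ala — identical.
Codon 7: AGU Ser / AGU Ser — identical.
Codon 8: AGA Arg / CGC Arg — synonymous.
Codon 9: UGU Cys / UGC Cys — synonymous.
Codon 10: ACC Thr / ACU Thr — synonymous.
Nonsynonymous differences: 0 → same protein.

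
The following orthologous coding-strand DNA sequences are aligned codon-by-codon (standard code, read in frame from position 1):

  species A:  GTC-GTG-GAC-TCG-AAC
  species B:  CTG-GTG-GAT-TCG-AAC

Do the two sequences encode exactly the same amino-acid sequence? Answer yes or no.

Codon 1: GTC Val / CTG Leu — nonsynonymous.
Codon 2: GTG Val / GTG Val — identical.
Codon 3: GAC Asp / GAT Asp — synonymous.
Codon 4: TCG Ser / TCG Ser — identical.
Codon 5: AAC Asn / AAC Asn — identical.
Nonsynonymous differences: 1 → different protein.

no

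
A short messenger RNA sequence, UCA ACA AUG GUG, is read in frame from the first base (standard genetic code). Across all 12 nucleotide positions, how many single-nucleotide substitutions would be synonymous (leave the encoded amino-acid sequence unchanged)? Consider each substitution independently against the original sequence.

Codon 1 (UCA, Ser): 3 synonymous substitutions.
Codon 2 (ACA, Thr): 3 synonymous substitutions.
Codon 3 (AUG, Met): 0 synonymous substitutions.
Codon 4 (GUG, Val): 3 synonymous substitutions.
Total: 3 + 3 + 0 + 3 = 9.

9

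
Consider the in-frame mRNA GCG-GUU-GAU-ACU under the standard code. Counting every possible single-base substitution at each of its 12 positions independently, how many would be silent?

10

Codon 1 (GCG, Ala): 3 synonymous substitutions.
Codon 2 (GUU, Val): 3 synonymous substitutions.
Codon 3 (GAU, Asp): 1 synonymous substitution.
Codon 4 (ACU, Thr): 3 synonymous substitutions.
Total: 3 + 3 + 1 + 3 = 10.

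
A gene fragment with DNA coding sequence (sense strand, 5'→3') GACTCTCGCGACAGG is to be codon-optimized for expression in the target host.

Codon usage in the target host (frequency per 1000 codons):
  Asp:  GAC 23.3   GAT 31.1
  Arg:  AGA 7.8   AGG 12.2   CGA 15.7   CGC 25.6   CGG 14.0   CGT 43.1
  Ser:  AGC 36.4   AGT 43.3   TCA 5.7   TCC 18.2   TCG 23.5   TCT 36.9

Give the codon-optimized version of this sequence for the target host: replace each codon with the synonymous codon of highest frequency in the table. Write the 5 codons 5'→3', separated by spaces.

Codon 1 (Asp): best is GAT at 31.1.
Codon 2 (Ser): best is AGT at 43.3.
Codon 3 (Arg): best is CGT at 43.1.
Codon 4 (Asp): best is GAT at 31.1.
Codon 5 (Arg): best is CGT at 43.1.

GAT AGT CGT GAT CGT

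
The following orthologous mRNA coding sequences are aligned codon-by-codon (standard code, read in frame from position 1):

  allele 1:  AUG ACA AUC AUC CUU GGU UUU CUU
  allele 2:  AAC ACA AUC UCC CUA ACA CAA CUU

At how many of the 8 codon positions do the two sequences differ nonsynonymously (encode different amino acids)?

Codon 1: AUG Met / AAC Asn — nonsynonymous.
Codon 2: ACA Thr / ACA Thr — identical.
Codon 3: AUC Ile / AUC Ile — identical.
Codon 4: AUC Ile / UCC Ser — nonsynonymous.
Codon 5: CUU Leu / CUA Leu — synonymous.
Codon 6: GGU Gly / ACA Thr — nonsynonymous.
Codon 7: UUU Phe / CAA Gln — nonsynonymous.
Codon 8: CUU Leu / CUU Leu — identical.
Nonsynonymous differences: 4.

4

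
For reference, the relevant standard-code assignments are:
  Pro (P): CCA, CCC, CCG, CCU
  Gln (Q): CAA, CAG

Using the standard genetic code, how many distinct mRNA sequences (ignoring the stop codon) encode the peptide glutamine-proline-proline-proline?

128

Gln: 2 codons.
Pro: 4 codons.
Pro: 4 codons.
Pro: 4 codons.
2 × 4 × 4 × 4 = 128.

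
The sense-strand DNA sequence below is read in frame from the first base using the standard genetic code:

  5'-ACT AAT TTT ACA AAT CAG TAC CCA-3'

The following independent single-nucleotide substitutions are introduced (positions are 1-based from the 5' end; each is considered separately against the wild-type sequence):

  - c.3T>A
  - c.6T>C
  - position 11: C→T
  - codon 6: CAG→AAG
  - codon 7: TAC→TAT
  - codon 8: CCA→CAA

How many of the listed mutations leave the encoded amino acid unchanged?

Codon 1: ACT (Thr) → ACA (Thr) — synonymous.
Codon 2: AAT (Asn) → AAC (Asn) — synonymous.
Codon 4: ACA (Thr) → ATA (Ile) — missense.
Codon 6: CAG (Gln) → AAG (Lys) — missense.
Codon 7: TAC (Tyr) → TAT (Tyr) — synonymous.
Codon 8: CCA (Pro) → CAA (Gln) — missense.
Synonymous: 3 of 6.

3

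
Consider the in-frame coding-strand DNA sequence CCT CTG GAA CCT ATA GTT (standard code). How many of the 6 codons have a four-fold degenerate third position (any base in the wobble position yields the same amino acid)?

4

Codon 1 CCT (Pro): third position 4-fold.
Codon 2 CTG (Leu): third position 4-fold.
Codon 3 GAA (Glu): third position 2-fold.
Codon 4 CCT (Pro): third position 4-fold.
Codon 5 ATA (Ile): third position 3-fold.
Codon 6 GTT (Val): third position 4-fold.
Four-fold degenerate third positions: 4.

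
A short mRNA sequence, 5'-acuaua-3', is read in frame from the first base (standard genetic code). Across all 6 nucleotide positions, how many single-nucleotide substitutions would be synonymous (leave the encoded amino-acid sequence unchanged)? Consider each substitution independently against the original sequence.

5

Codon 1 (ACU, Thr): 3 synonymous substitutions.
Codon 2 (AUA, Ile): 2 synonymous substitutions.
Total: 3 + 2 = 5.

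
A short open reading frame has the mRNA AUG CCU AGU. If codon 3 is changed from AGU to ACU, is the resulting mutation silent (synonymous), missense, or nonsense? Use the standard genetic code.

Position 8 falls in codon 3: AGU → Ser.
After the substitution the codon is ACU → Thr.
Ser ≠ Thr, so this is a missense mutation.

missense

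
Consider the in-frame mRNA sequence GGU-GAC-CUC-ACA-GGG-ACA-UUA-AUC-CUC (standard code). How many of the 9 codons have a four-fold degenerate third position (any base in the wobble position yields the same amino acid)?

6

Codon 1 GGU (Gly): third position 4-fold.
Codon 2 GAC (Asp): third position 2-fold.
Codon 3 CUC (Leu): third position 4-fold.
Codon 4 ACA (Thr): third position 4-fold.
Codon 5 GGG (Gly): third position 4-fold.
Codon 6 ACA (Thr): third position 4-fold.
Codon 7 UUA (Leu): third position 2-fold.
Codon 8 AUC (Ile): third position 3-fold.
Codon 9 CUC (Leu): third position 4-fold.
Four-fold degenerate third positions: 6.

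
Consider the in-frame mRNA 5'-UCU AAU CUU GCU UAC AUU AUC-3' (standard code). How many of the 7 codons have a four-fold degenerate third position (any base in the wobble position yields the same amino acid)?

3

Codon 1 UCU (Ser): third position 4-fold.
Codon 2 AAU (Asn): third position 2-fold.
Codon 3 CUU (Leu): third position 4-fold.
Codon 4 GCU (Ala): third position 4-fold.
Codon 5 UAC (Tyr): third position 2-fold.
Codon 6 AUU (Ile): third position 3-fold.
Codon 7 AUC (Ile): third position 3-fold.
Four-fold degenerate third positions: 3.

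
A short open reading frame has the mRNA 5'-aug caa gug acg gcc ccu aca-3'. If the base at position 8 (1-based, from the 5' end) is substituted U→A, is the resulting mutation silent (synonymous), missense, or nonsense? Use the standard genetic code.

missense

Position 8 falls in codon 3: GUG → Val.
After the substitution the codon is GAG → Glu.
Val ≠ Glu, so this is a missense mutation.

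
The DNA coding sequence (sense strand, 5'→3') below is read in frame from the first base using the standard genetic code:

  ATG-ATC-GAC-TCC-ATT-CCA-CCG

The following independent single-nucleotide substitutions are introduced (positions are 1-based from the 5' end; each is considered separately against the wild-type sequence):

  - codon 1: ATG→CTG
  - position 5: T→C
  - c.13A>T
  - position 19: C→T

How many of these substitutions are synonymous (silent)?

0

Codon 1: ATG (Met) → CTG (Leu) — missense.
Codon 2: ATC (Ile) → ACC (Thr) — missense.
Codon 5: ATT (Ile) → TTT (Phe) — missense.
Codon 7: CCG (Pro) → TCG (Ser) — missense.
Synonymous: 0 of 4.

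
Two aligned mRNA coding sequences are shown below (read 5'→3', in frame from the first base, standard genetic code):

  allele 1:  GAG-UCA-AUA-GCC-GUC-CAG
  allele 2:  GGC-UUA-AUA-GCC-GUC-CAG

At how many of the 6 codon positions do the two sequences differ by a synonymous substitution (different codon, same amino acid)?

0

Codon 1: GAG Glu / GGC Gly — nonsynonymous.
Codon 2: UCA Ser / UUA Leu — nonsynonymous.
Codon 3: AUA Ile / AUA Ile — identical.
Codon 4: GCC Ala / GCC Ala — identical.
Codon 5: GUC Val / GUC Val — identical.
Codon 6: CAG Gln / CAG Gln — identical.
Synonymous differences: 0.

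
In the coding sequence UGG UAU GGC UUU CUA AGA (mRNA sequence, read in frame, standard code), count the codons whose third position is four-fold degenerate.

2

Codon 1 UGG (Trp): third position 1-fold.
Codon 2 UAU (Tyr): third position 2-fold.
Codon 3 GGC (Gly): third position 4-fold.
Codon 4 UUU (Phe): third position 2-fold.
Codon 5 CUA (Leu): third position 4-fold.
Codon 6 AGA (Arg): third position 2-fold.
Four-fold degenerate third positions: 2.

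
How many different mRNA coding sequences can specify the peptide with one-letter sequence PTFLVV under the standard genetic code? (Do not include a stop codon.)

3072

Pro: 4 codons.
Thr: 4 codons.
Phe: 2 codons.
Leu: 6 codons.
Val: 4 codons.
Val: 4 codons.
4 × 4 × 2 × 6 × 4 × 4 = 3072.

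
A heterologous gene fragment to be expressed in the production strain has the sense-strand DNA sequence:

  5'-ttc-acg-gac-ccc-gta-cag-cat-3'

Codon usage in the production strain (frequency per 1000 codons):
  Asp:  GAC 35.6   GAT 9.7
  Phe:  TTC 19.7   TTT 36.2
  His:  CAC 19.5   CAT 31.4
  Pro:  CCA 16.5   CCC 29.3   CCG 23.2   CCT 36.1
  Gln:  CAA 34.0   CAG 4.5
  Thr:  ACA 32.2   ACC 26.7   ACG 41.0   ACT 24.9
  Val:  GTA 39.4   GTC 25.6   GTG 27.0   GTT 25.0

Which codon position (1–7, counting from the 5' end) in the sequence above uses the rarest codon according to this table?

6

Codon 1 TTC (Phe): 19.7 per 1000.
Codon 2 ACG (Thr): 41.0 per 1000.
Codon 3 GAC (Asp): 35.6 per 1000.
Codon 4 CCC (Pro): 29.3 per 1000.
Codon 5 GTA (Val): 39.4 per 1000.
Codon 6 CAG (Gln): 4.5 per 1000.
Codon 7 CAT (His): 31.4 per 1000.
Lowest frequency is 4.5 at codon 6.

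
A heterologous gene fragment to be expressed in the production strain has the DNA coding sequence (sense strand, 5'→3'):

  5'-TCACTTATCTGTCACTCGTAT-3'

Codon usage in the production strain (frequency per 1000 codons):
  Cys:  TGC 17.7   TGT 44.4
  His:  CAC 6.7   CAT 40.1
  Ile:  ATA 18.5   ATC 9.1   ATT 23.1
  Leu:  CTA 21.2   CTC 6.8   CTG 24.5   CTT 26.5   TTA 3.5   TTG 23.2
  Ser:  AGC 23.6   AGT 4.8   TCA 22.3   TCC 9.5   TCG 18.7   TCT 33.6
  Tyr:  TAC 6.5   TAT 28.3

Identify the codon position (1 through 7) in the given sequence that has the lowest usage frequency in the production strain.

Codon 1 TCA (Ser): 22.3 per 1000.
Codon 2 CTT (Leu): 26.5 per 1000.
Codon 3 ATC (Ile): 9.1 per 1000.
Codon 4 TGT (Cys): 44.4 per 1000.
Codon 5 CAC (His): 6.7 per 1000.
Codon 6 TCG (Ser): 18.7 per 1000.
Codon 7 TAT (Tyr): 28.3 per 1000.
Lowest frequency is 6.7 at codon 5.

5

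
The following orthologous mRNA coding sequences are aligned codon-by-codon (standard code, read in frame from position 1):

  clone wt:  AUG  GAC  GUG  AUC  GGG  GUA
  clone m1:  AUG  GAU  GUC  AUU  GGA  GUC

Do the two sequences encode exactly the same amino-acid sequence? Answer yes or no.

yes

Codon 1: AUG Met / AUG Met — identical.
Codon 2: GAC Asp / GAU Asp — synonymous.
Codon 3: GUG Val / GUC Val — synonymous.
Codon 4: AUC Ile / AUU Ile — synonymous.
Codon 5: GGG Gly / GGA Gly — synonymous.
Codon 6: GUA Val / GUC Val — synonymous.
Nonsynonymous differences: 0 → same protein.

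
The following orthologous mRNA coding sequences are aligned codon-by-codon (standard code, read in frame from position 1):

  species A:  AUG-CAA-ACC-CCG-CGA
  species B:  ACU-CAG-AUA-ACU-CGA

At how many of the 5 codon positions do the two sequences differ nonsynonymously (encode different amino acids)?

Codon 1: AUG Met / ACU Thr — nonsynonymous.
Codon 2: CAA Gln / CAG Gln — synonymous.
Codon 3: ACC Thr / AUA Ile — nonsynonymous.
Codon 4: CCG Pro / ACU Thr — nonsynonymous.
Codon 5: CGA Arg / CGA Arg — identical.
Nonsynonymous differences: 3.

3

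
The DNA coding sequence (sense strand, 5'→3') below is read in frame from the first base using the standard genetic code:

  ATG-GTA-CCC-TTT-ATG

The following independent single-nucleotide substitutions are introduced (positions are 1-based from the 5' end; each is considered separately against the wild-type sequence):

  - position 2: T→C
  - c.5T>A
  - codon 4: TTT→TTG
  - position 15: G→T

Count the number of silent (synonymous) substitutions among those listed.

Codon 1: ATG (Met) → ACG (Thr) — missense.
Codon 2: GTA (Val) → GAA (Glu) — missense.
Codon 4: TTT (Phe) → TTG (Leu) — missense.
Codon 5: ATG (Met) → ATT (Ile) — missense.
Synonymous: 0 of 4.

0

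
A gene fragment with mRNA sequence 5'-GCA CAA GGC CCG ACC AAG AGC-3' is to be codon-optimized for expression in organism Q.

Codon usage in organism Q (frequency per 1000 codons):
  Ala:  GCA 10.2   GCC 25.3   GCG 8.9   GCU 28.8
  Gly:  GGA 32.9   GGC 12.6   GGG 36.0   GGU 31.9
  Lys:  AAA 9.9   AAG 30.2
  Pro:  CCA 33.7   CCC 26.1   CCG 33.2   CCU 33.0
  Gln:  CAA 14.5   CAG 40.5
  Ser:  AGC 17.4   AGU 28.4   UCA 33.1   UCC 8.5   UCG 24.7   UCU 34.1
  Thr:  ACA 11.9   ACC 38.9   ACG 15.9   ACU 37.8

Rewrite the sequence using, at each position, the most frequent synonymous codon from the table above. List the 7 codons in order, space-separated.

Codon 1 (Ala): best is GCU at 28.8.
Codon 2 (Gln): best is CAG at 40.5.
Codon 3 (Gly): best is GGG at 36.0.
Codon 4 (Pro): best is CCA at 33.7.
Codon 5 (Thr): best is ACC at 38.9.
Codon 6 (Lys): best is AAG at 30.2.
Codon 7 (Ser): best is UCU at 34.1.

GCU CAG GGG CCA ACC AAG UCU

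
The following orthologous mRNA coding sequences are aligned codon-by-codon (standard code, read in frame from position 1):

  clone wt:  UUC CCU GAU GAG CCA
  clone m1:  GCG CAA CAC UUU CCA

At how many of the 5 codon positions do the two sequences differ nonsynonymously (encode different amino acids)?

Codon 1: UUC Phe / GCG Ala — nonsynonymous.
Codon 2: CCU Pro / CAA Gln — nonsynonymous.
Codon 3: GAU Asp / CAC His — nonsynonymous.
Codon 4: GAG Glu / UUU Phe — nonsynonymous.
Codon 5: CCA Pro / CCA Pro — identical.
Nonsynonymous differences: 4.

4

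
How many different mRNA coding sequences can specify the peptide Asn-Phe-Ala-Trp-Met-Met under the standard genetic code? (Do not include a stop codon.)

16

Asn: 2 codons.
Phe: 2 codons.
Ala: 4 codons.
Trp: 1 codon.
Met: 1 codon.
Met: 1 codon.
2 × 2 × 4 × 1 × 1 × 1 = 16.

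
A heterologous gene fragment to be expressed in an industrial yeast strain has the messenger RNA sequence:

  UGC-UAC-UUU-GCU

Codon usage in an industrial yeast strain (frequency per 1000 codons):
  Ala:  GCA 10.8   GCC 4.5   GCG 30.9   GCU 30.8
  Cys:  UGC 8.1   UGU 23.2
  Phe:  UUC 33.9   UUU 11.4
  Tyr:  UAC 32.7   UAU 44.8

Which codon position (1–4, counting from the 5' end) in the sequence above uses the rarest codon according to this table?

Codon 1 UGC (Cys): 8.1 per 1000.
Codon 2 UAC (Tyr): 32.7 per 1000.
Codon 3 UUU (Phe): 11.4 per 1000.
Codon 4 GCU (Ala): 30.8 per 1000.
Lowest frequency is 8.1 at codon 1.

1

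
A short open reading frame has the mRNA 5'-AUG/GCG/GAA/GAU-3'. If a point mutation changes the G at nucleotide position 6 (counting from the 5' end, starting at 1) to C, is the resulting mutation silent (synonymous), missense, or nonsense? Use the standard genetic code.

silent

Position 6 falls in codon 2: GCG → Ala.
After the substitution the codon is GCC → Ala.
Both encode Ala, so the change is synonymous.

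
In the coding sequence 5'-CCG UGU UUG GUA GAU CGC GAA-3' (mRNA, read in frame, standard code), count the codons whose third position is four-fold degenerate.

Codon 1 CCG (Pro): third position 4-fold.
Codon 2 UGU (Cys): third position 2-fold.
Codon 3 UUG (Leu): third position 2-fold.
Codon 4 GUA (Val): third position 4-fold.
Codon 5 GAU (Asp): third position 2-fold.
Codon 6 CGC (Arg): third position 4-fold.
Codon 7 GAA (Glu): third position 2-fold.
Four-fold degenerate third positions: 3.

3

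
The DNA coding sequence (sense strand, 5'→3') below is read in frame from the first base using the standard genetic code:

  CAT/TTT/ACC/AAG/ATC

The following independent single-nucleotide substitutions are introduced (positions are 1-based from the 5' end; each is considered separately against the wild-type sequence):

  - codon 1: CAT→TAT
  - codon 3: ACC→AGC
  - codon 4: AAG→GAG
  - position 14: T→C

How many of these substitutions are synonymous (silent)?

Codon 1: CAT (His) → TAT (Tyr) — missense.
Codon 3: ACC (Thr) → AGC (Ser) — missense.
Codon 4: AAG (Lys) → GAG (Glu) — missense.
Codon 5: ATC (Ile) → ACC (Thr) — missense.
Synonymous: 0 of 4.

0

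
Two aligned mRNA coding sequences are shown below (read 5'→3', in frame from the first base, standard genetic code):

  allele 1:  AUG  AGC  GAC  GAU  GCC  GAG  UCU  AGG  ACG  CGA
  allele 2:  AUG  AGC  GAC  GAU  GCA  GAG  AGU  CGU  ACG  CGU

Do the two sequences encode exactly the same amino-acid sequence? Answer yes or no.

yes

Codon 1: AUG Met / AUG Met — identical.
Codon 2: AGC Ser / AGC Ser — identical.
Codon 3: GAC Asp / GAC Asp — identical.
Codon 4: GAU Asp / GAU Asp — identical.
Codon 5: GCC Ala / GCA Ala — synonymous.
Codon 6: GAG Glu / GAG Glu — identical.
Codon 7: UCU Ser / AGU Ser — synonymous.
Codon 8: AGG Arg / CGU Arg — synonymous.
Codon 9: ACG Thr / ACG Thr — identical.
Codon 10: CGA Arg / CGU Arg — synonymous.
Nonsynonymous differences: 0 → same protein.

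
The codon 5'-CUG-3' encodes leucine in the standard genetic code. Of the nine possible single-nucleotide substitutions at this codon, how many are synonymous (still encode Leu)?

4

Position 1: UUG → 1 synonymous.
Position 2: none → 0 synonymous.
Position 3: CUU, CUC, CUA → 3 synonymous.
Total: 1 + 0 + 3 = 4.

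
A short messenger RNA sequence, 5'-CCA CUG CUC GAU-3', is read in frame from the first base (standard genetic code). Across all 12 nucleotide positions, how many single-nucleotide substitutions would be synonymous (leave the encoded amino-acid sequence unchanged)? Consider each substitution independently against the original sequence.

11

Codon 1 (CCA, Pro): 3 synonymous substitutions.
Codon 2 (CUG, Leu): 4 synonymous substitutions.
Codon 3 (CUC, Leu): 3 synonymous substitutions.
Codon 4 (GAU, Asp): 1 synonymous substitution.
Total: 3 + 4 + 3 + 1 = 11.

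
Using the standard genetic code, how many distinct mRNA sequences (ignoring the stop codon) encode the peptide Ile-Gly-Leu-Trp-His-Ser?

Ile: 3 codons.
Gly: 4 codons.
Leu: 6 codons.
Trp: 1 codon.
His: 2 codons.
Ser: 6 codons.
3 × 4 × 6 × 1 × 2 × 6 = 864.

864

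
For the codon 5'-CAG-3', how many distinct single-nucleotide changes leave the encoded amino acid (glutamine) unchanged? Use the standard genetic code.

Position 1: none → 0 synonymous.
Position 2: none → 0 synonymous.
Position 3: CAA → 1 synonymous.
Total: 0 + 0 + 1 = 1.

1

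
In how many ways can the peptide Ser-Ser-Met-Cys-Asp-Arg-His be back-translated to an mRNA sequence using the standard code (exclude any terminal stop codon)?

Ser: 6 codons.
Ser: 6 codons.
Met: 1 codon.
Cys: 2 codons.
Asp: 2 codons.
Arg: 6 codons.
His: 2 codons.
6 × 6 × 1 × 2 × 2 × 6 × 2 = 1728.

1728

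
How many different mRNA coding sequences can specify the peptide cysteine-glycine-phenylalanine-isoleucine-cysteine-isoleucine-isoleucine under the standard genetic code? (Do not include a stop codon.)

Cys: 2 codons.
Gly: 4 codons.
Phe: 2 codons.
Ile: 3 codons.
Cys: 2 codons.
Ile: 3 codons.
Ile: 3 codons.
2 × 4 × 2 × 3 × 2 × 3 × 3 = 864.

864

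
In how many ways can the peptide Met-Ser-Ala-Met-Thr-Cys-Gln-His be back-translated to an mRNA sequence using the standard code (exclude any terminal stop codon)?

768

Met: 1 codon.
Ser: 6 codons.
Ala: 4 codons.
Met: 1 codon.
Thr: 4 codons.
Cys: 2 codons.
Gln: 2 codons.
His: 2 codons.
1 × 6 × 4 × 1 × 4 × 2 × 2 × 2 = 768.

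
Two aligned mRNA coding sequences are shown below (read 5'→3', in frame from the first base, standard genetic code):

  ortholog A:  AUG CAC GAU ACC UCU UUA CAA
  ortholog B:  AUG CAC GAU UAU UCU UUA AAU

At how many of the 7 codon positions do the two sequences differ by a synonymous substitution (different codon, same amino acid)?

Codon 1: AUG Met / AUG Met — identical.
Codon 2: CAC His / CAC His — identical.
Codon 3: GAU Asp / GAU Asp — identical.
Codon 4: ACC Thr / UAU Tyr — nonsynonymous.
Codon 5: UCU Ser / UCU Ser — identical.
Codon 6: UUA Leu / UUA Leu — identical.
Codon 7: CAA Gln / AAU Asn — nonsynonymous.
Synonymous differences: 0.

0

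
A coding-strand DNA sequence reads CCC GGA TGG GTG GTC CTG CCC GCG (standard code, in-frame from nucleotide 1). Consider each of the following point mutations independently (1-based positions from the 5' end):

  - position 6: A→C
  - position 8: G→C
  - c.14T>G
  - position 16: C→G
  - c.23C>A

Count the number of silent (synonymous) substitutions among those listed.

1

Codon 2: GGA (Gly) → GGC (Gly) — synonymous.
Codon 3: TGG (Trp) → TCG (Ser) — missense.
Codon 5: GTC (Val) → GGC (Gly) — missense.
Codon 6: CTG (Leu) → GTG (Val) — missense.
Codon 8: GCG (Ala) → GAG (Glu) — missense.
Synonymous: 1 of 5.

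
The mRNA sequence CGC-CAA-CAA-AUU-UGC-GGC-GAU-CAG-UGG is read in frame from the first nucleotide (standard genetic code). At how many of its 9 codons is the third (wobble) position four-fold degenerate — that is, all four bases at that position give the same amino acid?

Codon 1 CGC (Arg): third position 4-fold.
Codon 2 CAA (Gln): third position 2-fold.
Codon 3 CAA (Gln): third position 2-fold.
Codon 4 AUU (Ile): third position 3-fold.
Codon 5 UGC (Cys): third position 2-fold.
Codon 6 GGC (Gly): third position 4-fold.
Codon 7 GAU (Asp): third position 2-fold.
Codon 8 CAG (Gln): third position 2-fold.
Codon 9 UGG (Trp): third position 1-fold.
Four-fold degenerate third positions: 2.

2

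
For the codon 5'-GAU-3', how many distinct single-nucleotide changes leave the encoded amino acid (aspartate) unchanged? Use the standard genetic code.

1

Position 1: none → 0 synonymous.
Position 2: none → 0 synonymous.
Position 3: GAC → 1 synonymous.
Total: 0 + 0 + 1 = 1.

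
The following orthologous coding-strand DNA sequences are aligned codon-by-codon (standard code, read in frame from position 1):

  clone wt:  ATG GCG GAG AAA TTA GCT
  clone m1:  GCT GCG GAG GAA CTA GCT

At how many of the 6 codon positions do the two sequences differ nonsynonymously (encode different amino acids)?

2

Codon 1: ATG Met / GCT Ala — nonsynonymous.
Codon 2: GCG Ala / GCG Ala — identical.
Codon 3: GAG Glu / GAG Glu — identical.
Codon 4: AAA Lys / GAA Glu — nonsynonymous.
Codon 5: TTA Leu / CTA Leu — synonymous.
Codon 6: GCT Ala / GCT Ala — identical.
Nonsynonymous differences: 2.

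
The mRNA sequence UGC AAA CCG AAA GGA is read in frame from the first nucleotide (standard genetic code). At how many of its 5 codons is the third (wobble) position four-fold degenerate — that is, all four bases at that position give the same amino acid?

Codon 1 UGC (Cys): third position 2-fold.
Codon 2 AAA (Lys): third position 2-fold.
Codon 3 CCG (Pro): third position 4-fold.
Codon 4 AAA (Lys): third position 2-fold.
Codon 5 GGA (Gly): third position 4-fold.
Four-fold degenerate third positions: 2.

2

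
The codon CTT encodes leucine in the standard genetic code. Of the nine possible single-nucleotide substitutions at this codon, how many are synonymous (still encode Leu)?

Position 1: none → 0 synonymous.
Position 2: none → 0 synonymous.
Position 3: CTC, CTA, CTG → 3 synonymous.
Total: 0 + 0 + 3 = 3.

3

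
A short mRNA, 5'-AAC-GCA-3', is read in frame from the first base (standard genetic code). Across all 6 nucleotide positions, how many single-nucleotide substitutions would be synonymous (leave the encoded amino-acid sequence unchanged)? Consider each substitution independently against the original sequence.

4

Codon 1 (AAC, Asn): 1 synonymous substitution.
Codon 2 (GCA, Ala): 3 synonymous substitutions.
Total: 1 + 3 = 4.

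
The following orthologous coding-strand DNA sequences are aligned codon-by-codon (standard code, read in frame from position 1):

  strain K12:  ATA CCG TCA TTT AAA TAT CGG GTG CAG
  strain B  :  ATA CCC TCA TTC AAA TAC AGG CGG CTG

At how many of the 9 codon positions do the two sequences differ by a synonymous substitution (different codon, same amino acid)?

4

Codon 1: ATA Ile / ATA Ile — identical.
Codon 2: CCG Pro / CCC Pro — synonymous.
Codon 3: TCA Ser / TCA Ser — identical.
Codon 4: TTT Phe / TTC Phe — synonymous.
Codon 5: AAA Lys / AAA Lys — identical.
Codon 6: TAT Tyr / TAC Tyr — synonymous.
Codon 7: CGG Arg / AGG Arg — synonymous.
Codon 8: GTG Val / CGG Arg — nonsynonymous.
Codon 9: CAG Gln / CTG Leu — nonsynonymous.
Synonymous differences: 4.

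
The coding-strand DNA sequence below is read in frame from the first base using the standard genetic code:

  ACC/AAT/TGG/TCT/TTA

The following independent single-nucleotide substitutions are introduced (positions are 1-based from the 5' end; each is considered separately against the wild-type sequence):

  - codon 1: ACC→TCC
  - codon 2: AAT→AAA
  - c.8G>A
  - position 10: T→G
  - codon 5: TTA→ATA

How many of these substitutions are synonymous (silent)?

Codon 1: ACC (Thr) → TCC (Ser) — missense.
Codon 2: AAT (Asn) → AAA (Lys) — missense.
Codon 3: TGG (Trp) → TAG (Stop) — nonsense.
Codon 4: TCT (Ser) → GCT (Ala) — missense.
Codon 5: TTA (Leu) → ATA (Ile) — missense.
Synonymous: 0 of 5.

0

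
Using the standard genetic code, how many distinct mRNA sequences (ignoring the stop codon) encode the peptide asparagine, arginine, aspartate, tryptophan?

24

Asn: 2 codons.
Arg: 6 codons.
Asp: 2 codons.
Trp: 1 codon.
2 × 6 × 2 × 1 = 24.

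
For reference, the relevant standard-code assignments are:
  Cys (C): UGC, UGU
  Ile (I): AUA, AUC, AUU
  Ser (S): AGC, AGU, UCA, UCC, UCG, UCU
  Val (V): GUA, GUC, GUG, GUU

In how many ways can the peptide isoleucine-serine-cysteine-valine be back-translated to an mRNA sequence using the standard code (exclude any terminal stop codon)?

Ile: 3 codons.
Ser: 6 codons.
Cys: 2 codons.
Val: 4 codons.
3 × 6 × 2 × 4 = 144.

144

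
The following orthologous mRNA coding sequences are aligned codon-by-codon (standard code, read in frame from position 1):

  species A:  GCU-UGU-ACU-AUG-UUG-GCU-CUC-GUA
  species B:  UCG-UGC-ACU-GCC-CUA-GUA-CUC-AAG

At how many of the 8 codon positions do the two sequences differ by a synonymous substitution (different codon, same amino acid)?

2

Codon 1: GCU Ala / UCG Ser — nonsynonymous.
Codon 2: UGU Cys / UGC Cys — synonymous.
Codon 3: ACU Thr / ACU Thr — identical.
Codon 4: AUG Met / GCC Ala — nonsynonymous.
Codon 5: UUG Leu / CUA Leu — synonymous.
Codon 6: GCU Ala / GUA Val — nonsynonymous.
Codon 7: CUC Leu / CUC Leu — identical.
Codon 8: GUA Val / AAG Lys — nonsynonymous.
Synonymous differences: 2.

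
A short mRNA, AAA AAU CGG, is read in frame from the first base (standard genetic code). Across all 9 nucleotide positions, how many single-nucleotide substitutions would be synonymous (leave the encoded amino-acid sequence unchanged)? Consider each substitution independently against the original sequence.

6

Codon 1 (AAA, Lys): 1 synonymous substitution.
Codon 2 (AAU, Asn): 1 synonymous substitution.
Codon 3 (CGG, Arg): 4 synonymous substitutions.
Total: 1 + 1 + 4 = 6.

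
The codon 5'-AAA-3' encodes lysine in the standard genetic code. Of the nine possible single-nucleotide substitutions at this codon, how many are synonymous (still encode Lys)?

Position 1: none → 0 synonymous.
Position 2: none → 0 synonymous.
Position 3: AAG → 1 synonymous.
Total: 0 + 0 + 1 = 1.

1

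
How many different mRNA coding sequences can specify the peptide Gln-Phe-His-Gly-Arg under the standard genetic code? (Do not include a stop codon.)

192

Gln: 2 codons.
Phe: 2 codons.
His: 2 codons.
Gly: 4 codons.
Arg: 6 codons.
2 × 2 × 2 × 4 × 6 = 192.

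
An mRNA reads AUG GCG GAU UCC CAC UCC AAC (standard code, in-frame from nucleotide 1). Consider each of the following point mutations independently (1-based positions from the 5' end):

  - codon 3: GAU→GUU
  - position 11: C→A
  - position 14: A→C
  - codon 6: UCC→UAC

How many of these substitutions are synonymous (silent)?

0

Codon 3: GAU (Asp) → GUU (Val) — missense.
Codon 4: UCC (Ser) → UAC (Tyr) — missense.
Codon 5: CAC (His) → CCC (Pro) — missense.
Codon 6: UCC (Ser) → UAC (Tyr) — missense.
Synonymous: 0 of 4.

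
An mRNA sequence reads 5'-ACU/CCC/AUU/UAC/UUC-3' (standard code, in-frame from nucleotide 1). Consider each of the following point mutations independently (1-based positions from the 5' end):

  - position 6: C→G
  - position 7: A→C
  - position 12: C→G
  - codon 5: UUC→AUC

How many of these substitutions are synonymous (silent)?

Codon 2: CCC (Pro) → CCG (Pro) — synonymous.
Codon 3: AUU (Ile) → CUU (Leu) — missense.
Codon 4: UAC (Tyr) → UAG (Stop) — nonsense.
Codon 5: UUC (Phe) → AUC (Ile) — missense.
Synonymous: 1 of 4.

1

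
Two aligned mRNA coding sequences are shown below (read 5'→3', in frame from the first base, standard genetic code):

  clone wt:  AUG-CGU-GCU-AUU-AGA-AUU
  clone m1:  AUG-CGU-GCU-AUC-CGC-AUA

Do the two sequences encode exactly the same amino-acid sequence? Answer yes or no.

yes

Codon 1: AUG Met / AUG Met — identical.
Codon 2: CGU Arg / CGU Arg — identical.
Codon 3: GCU Ala / GCU Ala — identical.
Codon 4: AUU Ile / AUC Ile — synonymous.
Codon 5: AGA Arg / CGC Arg — synonymous.
Codon 6: AUU Ile / AUA Ile — synonymous.
Nonsynonymous differences: 0 → same protein.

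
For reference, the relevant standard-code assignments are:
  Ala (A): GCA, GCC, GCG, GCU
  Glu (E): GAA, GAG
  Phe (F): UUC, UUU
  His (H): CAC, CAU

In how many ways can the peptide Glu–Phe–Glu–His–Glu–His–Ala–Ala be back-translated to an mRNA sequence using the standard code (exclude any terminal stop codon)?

Glu: 2 codons.
Phe: 2 codons.
Glu: 2 codons.
His: 2 codons.
Glu: 2 codons.
His: 2 codons.
Ala: 4 codons.
Ala: 4 codons.
2 × 2 × 2 × 2 × 2 × 2 × 4 × 4 = 1024.

1024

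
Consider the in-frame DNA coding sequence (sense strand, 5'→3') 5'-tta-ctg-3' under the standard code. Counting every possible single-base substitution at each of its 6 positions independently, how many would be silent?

Codon 1 (TTA, Leu): 2 synonymous substitutions.
Codon 2 (CTG, Leu): 4 synonymous substitutions.
Total: 2 + 4 = 6.

6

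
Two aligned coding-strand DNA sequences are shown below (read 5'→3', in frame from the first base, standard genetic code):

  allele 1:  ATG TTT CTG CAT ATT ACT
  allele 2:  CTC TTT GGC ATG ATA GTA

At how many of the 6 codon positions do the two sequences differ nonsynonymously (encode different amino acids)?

4

Codon 1: ATG Met / CTC Leu — nonsynonymous.
Codon 2: TTT Phe / TTT Phe — identical.
Codon 3: CTG Leu / GGC Gly — nonsynonymous.
Codon 4: CAT His / ATG Met — nonsynonymous.
Codon 5: ATT Ile / ATA Ile — synonymous.
Codon 6: ACT Thr / GTA Val — nonsynonymous.
Nonsynonymous differences: 4.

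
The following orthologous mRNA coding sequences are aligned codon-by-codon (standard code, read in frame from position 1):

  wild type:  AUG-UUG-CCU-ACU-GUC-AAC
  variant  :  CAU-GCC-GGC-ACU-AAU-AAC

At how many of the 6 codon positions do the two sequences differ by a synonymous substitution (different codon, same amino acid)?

Codon 1: AUG Met / CAU His — nonsynonymous.
Codon 2: UUG Leu / GCC Ala — nonsynonymous.
Codon 3: CCU Pro / GGC Gly — nonsynonymous.
Codon 4: ACU Thr / ACU Thr — identical.
Codon 5: GUC Val / AAU Asn — nonsynonymous.
Codon 6: AAC Asn / AAC Asn — identical.
Synonymous differences: 0.

0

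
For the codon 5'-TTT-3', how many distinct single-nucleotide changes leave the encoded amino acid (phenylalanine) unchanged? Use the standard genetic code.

1

Position 1: none → 0 synonymous.
Position 2: none → 0 synonymous.
Position 3: TTC → 1 synonymous.
Total: 0 + 0 + 1 = 1.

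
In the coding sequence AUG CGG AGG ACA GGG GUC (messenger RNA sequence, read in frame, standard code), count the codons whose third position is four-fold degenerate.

Codon 1 AUG (Met): third position 1-fold.
Codon 2 CGG (Arg): third position 4-fold.
Codon 3 AGG (Arg): third position 2-fold.
Codon 4 ACA (Thr): third position 4-fold.
Codon 5 GGG (Gly): third position 4-fold.
Codon 6 GUC (Val): third position 4-fold.
Four-fold degenerate third positions: 4.

4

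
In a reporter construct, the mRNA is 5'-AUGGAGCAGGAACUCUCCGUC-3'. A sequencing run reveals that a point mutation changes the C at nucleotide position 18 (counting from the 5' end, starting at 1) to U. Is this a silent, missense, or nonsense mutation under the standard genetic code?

Position 18 falls in codon 6: UCC → Ser.
After the substitution the codon is UCU → Ser.
Both encode Ser, so the change is synonymous.

silent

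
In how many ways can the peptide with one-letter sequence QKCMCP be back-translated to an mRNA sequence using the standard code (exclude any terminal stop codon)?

Gln: 2 codons.
Lys: 2 codons.
Cys: 2 codons.
Met: 1 codon.
Cys: 2 codons.
Pro: 4 codons.
2 × 2 × 2 × 1 × 2 × 4 = 64.

64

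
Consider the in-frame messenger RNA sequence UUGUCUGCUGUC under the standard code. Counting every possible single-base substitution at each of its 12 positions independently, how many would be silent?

Codon 1 (UUG, Leu): 2 synonymous substitutions.
Codon 2 (UCU, Ser): 3 synonymous substitutions.
Codon 3 (GCU, Ala): 3 synonymous substitutions.
Codon 4 (GUC, Val): 3 synonymous substitutions.
Total: 2 + 3 + 3 + 3 = 11.

11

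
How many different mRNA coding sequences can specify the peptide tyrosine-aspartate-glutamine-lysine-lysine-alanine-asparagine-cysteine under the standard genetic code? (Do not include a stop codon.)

Tyr: 2 codons.
Asp: 2 codons.
Gln: 2 codons.
Lys: 2 codons.
Lys: 2 codons.
Ala: 4 codons.
Asn: 2 codons.
Cys: 2 codons.
2 × 2 × 2 × 2 × 2 × 4 × 2 × 2 = 512.

512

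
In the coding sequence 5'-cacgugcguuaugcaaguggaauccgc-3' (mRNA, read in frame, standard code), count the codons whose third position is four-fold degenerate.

5

Codon 1 CAC (His): third position 2-fold.
Codon 2 GUG (Val): third position 4-fold.
Codon 3 CGU (Arg): third position 4-fold.
Codon 4 UAU (Tyr): third position 2-fold.
Codon 5 GCA (Ala): third position 4-fold.
Codon 6 AGU (Ser): third position 2-fold.
Codon 7 GGA (Gly): third position 4-fold.
Codon 8 AUC (Ile): third position 3-fold.
Codon 9 CGC (Arg): third position 4-fold.
Four-fold degenerate third positions: 5.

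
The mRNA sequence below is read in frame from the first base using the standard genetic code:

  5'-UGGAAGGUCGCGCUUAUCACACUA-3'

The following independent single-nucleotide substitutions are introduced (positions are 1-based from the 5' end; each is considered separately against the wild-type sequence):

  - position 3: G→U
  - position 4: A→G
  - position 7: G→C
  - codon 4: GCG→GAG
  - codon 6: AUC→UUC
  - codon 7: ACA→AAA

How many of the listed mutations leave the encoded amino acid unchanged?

Codon 1: UGG (Trp) → UGU (Cys) — missense.
Codon 2: AAG (Lys) → GAG (Glu) — missense.
Codon 3: GUC (Val) → CUC (Leu) — missense.
Codon 4: GCG (Ala) → GAG (Glu) — missense.
Codon 6: AUC (Ile) → UUC (Phe) — missense.
Codon 7: ACA (Thr) → AAA (Lys) — missense.
Synonymous: 0 of 6.

0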